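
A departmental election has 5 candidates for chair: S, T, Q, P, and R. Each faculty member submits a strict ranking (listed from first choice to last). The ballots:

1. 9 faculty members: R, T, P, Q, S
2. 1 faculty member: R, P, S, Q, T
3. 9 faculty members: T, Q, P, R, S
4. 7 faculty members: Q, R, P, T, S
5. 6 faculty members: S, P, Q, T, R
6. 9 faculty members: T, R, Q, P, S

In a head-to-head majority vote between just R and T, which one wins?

T

Voters preferring R to T: 17; preferring T to R: 24.
T wins the head-to-head.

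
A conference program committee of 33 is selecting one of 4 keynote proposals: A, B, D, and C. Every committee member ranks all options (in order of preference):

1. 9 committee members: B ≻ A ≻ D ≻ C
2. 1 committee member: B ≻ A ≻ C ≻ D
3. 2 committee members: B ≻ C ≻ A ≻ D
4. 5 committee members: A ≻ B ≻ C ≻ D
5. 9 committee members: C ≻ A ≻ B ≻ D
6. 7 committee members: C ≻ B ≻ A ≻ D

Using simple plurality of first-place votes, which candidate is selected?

First-place votes: A 5, B 12, D 0, C 16.
C has the most first-place votes.

C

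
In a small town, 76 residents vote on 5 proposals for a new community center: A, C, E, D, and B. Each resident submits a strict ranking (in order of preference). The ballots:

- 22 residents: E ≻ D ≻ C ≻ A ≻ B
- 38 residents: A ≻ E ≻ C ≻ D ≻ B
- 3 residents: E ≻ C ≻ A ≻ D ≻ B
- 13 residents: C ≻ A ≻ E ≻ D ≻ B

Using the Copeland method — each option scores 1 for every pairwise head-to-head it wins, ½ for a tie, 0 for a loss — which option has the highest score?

A: beats E, D, and B; ties C → score 3.5.
C: beats D and B; ties A; loses to E → score 2.5.
E: beats C, D, and B; loses to A → score 3.
D: beats B; loses to A, C, and E → score 1.
B: loses to A, C, E, and D → score 0.
A has the best pairwise record.

A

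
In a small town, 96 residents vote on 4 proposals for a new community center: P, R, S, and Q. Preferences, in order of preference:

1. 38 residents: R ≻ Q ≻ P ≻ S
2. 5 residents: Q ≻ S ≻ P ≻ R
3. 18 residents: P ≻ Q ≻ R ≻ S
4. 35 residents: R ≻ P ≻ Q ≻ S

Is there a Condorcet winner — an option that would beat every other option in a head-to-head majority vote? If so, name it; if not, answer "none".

R vs P: 73–23 for R.
R vs S: 91–5 for R.
R vs Q: 73–23 for R.
R beats every other option head-to-head.

R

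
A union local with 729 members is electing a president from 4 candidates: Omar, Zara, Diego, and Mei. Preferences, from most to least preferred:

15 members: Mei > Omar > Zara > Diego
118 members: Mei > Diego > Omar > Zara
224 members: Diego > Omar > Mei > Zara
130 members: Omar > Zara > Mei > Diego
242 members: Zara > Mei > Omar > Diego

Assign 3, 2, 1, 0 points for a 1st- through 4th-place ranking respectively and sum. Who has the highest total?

Omar: 15·2 + 118·1 + 224·2 + 130·3 + 242·1 = 1228
Zara: 15·1 + 118·0 + 224·0 + 130·2 + 242·3 = 1001
Diego: 15·0 + 118·2 + 224·3 + 130·0 + 242·0 = 908
Mei: 15·3 + 118·3 + 224·1 + 130·1 + 242·2 = 1237
Mei has the highest Borda score (1237).

Mei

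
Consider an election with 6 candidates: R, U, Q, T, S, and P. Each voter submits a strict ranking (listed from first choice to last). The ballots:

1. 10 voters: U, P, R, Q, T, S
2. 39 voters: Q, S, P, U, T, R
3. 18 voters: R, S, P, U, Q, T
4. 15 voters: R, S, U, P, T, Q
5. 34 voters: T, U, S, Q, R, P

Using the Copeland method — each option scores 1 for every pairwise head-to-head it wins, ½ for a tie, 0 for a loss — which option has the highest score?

R: beats P; loses to U, Q, T, and S → score 1.
U: beats R, Q, T, and P; loses to S → score 4.
Q: beats R, T, and P; loses to U and S → score 3.
T: beats R; loses to U, Q, S, and P → score 1.
S: beats R, U, Q, T, and P → score 5.
P: beats T; loses to R, U, Q, and S → score 1.
S has the best pairwise record.

S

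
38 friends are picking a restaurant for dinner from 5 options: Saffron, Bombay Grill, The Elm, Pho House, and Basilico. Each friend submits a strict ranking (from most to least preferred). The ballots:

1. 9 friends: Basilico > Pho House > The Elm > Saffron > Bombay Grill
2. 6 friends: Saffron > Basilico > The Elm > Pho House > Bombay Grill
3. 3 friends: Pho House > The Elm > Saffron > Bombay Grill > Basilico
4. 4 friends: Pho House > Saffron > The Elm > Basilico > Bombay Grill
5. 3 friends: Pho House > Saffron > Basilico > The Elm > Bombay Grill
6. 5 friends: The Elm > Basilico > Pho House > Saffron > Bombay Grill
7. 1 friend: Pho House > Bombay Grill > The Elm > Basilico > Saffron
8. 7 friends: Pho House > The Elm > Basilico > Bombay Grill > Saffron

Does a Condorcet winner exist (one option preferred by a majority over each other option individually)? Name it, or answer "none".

none

Checking pairwise contests:
The Elm beats Saffron 25–13.
Saffron beats Bombay Grill 30–8.
Pho House beats The Elm 27–11.
Basilico beats Pho House 20–18.
The Elm beats Basilico 20–18.
Every option loses at least one head-to-head, so there is no Condorcet winner.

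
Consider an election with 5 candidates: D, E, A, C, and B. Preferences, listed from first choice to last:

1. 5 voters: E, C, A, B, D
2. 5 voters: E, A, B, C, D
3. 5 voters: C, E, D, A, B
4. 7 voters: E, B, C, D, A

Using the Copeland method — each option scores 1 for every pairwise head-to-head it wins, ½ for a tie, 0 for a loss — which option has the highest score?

E

D: beats A; loses to E, C, and B → score 1.
E: beats D, A, C, and B → score 4.
A: beats B; loses to D, E, and C → score 1.
C: beats D and A; loses to E and B → score 2.
B: beats D and C; loses to E and A → score 2.
E has the best pairwise record.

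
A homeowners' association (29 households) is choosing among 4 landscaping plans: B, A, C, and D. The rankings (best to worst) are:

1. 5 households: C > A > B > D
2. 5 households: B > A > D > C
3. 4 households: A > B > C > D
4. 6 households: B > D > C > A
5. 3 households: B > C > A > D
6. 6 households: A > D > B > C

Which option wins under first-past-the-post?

B

First-place votes: B 14, A 10, C 5, D 0.
B has the most first-place votes.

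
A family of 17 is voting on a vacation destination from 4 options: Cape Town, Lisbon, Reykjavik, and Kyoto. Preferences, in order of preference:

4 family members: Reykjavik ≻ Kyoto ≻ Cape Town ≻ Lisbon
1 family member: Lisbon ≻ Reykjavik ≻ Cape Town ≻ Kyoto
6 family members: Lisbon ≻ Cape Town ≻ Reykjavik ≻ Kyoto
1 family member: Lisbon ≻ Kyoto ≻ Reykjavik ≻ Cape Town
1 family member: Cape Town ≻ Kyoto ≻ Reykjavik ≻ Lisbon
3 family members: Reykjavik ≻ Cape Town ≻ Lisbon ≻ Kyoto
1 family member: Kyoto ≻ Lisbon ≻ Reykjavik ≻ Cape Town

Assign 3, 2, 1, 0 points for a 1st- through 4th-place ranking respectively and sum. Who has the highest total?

Reykjavik

Cape Town: 4·1 + 1·1 + 6·2 + 1·0 + 1·3 + 3·2 + 1·0 = 26
Lisbon: 4·0 + 1·3 + 6·3 + 1·3 + 1·0 + 3·1 + 1·2 = 29
Reykjavik: 4·3 + 1·2 + 6·1 + 1·1 + 1·1 + 3·3 + 1·1 = 32
Kyoto: 4·2 + 1·0 + 6·0 + 1·2 + 1·2 + 3·0 + 1·3 = 15
Reykjavik has the highest Borda score (32).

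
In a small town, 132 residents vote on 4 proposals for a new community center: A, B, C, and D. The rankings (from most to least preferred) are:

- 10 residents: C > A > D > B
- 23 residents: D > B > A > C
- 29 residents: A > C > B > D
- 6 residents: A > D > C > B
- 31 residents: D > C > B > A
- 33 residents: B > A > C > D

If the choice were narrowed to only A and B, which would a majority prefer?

Voters preferring A to B: 45; preferring B to A: 87.
B wins the head-to-head.

B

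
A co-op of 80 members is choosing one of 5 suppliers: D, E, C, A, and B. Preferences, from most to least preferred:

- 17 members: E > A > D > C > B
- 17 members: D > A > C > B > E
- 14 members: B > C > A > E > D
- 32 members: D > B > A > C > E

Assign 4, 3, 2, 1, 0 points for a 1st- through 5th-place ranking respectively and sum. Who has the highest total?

D

D: 17·2 + 17·4 + 14·0 + 32·4 = 230
E: 17·4 + 17·0 + 14·1 + 32·0 = 82
C: 17·1 + 17·2 + 14·3 + 32·1 = 125
A: 17·3 + 17·3 + 14·2 + 32·2 = 194
B: 17·0 + 17·1 + 14·4 + 32·3 = 169
D has the highest Borda score (230).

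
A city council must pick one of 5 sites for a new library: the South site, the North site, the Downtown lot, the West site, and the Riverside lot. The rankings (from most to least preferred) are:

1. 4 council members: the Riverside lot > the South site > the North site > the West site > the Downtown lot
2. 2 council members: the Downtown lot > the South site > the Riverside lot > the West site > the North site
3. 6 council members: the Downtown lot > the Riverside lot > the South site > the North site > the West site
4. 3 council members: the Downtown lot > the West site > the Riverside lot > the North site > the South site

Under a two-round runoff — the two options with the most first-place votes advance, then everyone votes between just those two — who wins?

Round 1 first-place votes: the South site 0, the North site 0, the Downtown lot 11, the West site 0, the Riverside lot 4.
the Downtown lot and the Riverside lot advance.
Runoff: the Downtown lot is preferred to the Riverside lot by 11 voters; the Riverside lot by 4.
the Downtown lot wins the runoff.

the Downtown lot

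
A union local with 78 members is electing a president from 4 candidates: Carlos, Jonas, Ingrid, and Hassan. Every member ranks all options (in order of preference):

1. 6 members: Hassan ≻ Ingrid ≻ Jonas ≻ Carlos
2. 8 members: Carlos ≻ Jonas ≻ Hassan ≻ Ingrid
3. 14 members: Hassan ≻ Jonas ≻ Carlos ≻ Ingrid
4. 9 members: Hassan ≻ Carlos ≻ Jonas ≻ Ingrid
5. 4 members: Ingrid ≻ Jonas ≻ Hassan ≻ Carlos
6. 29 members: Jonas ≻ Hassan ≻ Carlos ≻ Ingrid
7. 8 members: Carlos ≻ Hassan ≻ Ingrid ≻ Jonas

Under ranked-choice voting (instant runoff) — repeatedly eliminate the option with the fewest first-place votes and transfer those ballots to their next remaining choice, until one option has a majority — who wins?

Round 1: Carlos 16, Jonas 29, Ingrid 4, Hassan 29. Eliminate Ingrid.
Round 2: Carlos 16, Jonas 33, Hassan 29. Eliminate Carlos.
Round 3: Jonas 41, Hassan 37. Jonas has a majority.

Jonas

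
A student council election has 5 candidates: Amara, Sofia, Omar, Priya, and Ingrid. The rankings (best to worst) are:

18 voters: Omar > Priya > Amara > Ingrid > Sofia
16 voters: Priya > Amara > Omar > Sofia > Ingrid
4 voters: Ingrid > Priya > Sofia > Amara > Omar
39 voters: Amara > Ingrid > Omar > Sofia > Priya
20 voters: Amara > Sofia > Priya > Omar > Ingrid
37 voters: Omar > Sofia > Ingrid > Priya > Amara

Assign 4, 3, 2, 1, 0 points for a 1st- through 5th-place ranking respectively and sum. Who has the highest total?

Amara: 18·2 + 16·3 + 4·1 + 39·4 + 20·4 + 37·0 = 324
Sofia: 18·0 + 16·1 + 4·2 + 39·1 + 20·3 + 37·3 = 234
Omar: 18·4 + 16·2 + 4·0 + 39·2 + 20·1 + 37·4 = 350
Priya: 18·3 + 16·4 + 4·3 + 39·0 + 20·2 + 37·1 = 207
Ingrid: 18·1 + 16·0 + 4·4 + 39·3 + 20·0 + 37·2 = 225
Omar has the highest Borda score (350).

Omar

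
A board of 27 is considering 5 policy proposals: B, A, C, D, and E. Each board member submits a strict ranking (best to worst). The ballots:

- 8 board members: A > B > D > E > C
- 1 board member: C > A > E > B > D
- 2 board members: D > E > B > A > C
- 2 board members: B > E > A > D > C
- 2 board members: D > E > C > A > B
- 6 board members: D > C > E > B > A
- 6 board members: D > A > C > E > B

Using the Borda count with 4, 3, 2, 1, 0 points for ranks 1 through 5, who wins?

B: 8·3 + 1·1 + 2·2 + 2·4 + 2·0 + 6·1 + 6·0 = 43
A: 8·4 + 1·3 + 2·1 + 2·2 + 2·1 + 6·0 + 6·3 = 61
C: 8·0 + 1·4 + 2·0 + 2·0 + 2·2 + 6·3 + 6·2 = 38
D: 8·2 + 1·0 + 2·4 + 2·1 + 2·4 + 6·4 + 6·4 = 82
E: 8·1 + 1·2 + 2·3 + 2·3 + 2·3 + 6·2 + 6·1 = 46
D has the highest Borda score (82).

D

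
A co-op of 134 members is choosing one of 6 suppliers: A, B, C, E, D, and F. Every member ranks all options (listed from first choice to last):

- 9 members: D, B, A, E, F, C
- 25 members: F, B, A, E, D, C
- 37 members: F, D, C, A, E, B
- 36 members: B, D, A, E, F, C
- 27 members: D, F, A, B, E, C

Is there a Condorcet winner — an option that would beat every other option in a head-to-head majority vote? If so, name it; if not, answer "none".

D vs A: 109–25 for D.
D vs B: 73–61 for D.
D vs C: 134–0 for D.
D vs E: 109–25 for D.
D vs F: 72–62 for D.
D beats every other option head-to-head.

D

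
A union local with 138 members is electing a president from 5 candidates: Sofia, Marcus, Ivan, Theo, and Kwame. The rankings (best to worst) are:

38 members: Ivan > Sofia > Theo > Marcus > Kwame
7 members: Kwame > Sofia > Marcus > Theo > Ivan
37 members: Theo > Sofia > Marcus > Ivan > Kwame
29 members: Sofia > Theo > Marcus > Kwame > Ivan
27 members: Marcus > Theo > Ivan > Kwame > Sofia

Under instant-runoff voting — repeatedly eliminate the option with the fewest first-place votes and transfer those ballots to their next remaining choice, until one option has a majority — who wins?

Theo

Round 1: Sofia 29, Marcus 27, Ivan 38, Theo 37, Kwame 7. Eliminate Kwame.
Round 2: Sofia 36, Marcus 27, Ivan 38, Theo 37. Eliminate Marcus.
Round 3: Sofia 36, Ivan 38, Theo 64. Eliminate Sofia.
Round 4: Ivan 38, Theo 100. Theo has a majority.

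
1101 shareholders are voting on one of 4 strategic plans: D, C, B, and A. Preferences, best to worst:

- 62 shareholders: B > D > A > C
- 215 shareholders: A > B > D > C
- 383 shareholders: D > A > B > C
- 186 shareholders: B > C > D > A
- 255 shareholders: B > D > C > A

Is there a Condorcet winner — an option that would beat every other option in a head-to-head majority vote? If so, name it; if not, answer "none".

none

Checking pairwise contests:
B beats D 718–383.
D beats C 915–186.
A beats B 598–503.
D beats A 886–215.
Every option loses at least one head-to-head, so there is no Condorcet winner.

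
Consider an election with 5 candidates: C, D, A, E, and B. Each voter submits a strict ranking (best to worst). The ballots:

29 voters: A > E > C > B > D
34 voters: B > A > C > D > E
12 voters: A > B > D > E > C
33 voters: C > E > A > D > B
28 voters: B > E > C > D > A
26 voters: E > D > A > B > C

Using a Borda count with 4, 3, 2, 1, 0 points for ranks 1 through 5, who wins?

C: 29·2 + 34·2 + 12·0 + 33·4 + 28·2 + 26·0 = 314
D: 29·0 + 34·1 + 12·2 + 33·1 + 28·1 + 26·3 = 197
A: 29·4 + 34·3 + 12·4 + 33·2 + 28·0 + 26·2 = 384
E: 29·3 + 34·0 + 12·1 + 33·3 + 28·3 + 26·4 = 386
B: 29·1 + 34·4 + 12·3 + 33·0 + 28·4 + 26·1 = 339
E has the highest Borda score (386).

E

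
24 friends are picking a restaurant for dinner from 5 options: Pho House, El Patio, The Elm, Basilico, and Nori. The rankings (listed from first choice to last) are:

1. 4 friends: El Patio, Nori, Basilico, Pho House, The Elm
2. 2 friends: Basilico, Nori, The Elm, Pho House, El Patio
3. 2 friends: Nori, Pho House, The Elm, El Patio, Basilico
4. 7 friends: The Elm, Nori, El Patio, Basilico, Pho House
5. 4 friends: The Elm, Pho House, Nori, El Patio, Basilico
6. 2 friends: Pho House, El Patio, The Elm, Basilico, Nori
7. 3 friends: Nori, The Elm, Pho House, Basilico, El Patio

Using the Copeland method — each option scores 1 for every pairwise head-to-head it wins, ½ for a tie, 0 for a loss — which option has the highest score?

Pho House: beats El Patio; loses to The Elm, Basilico, and Nori → score 1.
El Patio: beats Basilico; loses to Pho House, The Elm, and Nori → score 1.
The Elm: beats Pho House, El Patio, Basilico, and Nori → score 4.
Basilico: beats Pho House; loses to El Patio, The Elm, and Nori → score 1.
Nori: beats Pho House, El Patio, and Basilico; loses to The Elm → score 3.
The Elm has the best pairwise record.

The Elm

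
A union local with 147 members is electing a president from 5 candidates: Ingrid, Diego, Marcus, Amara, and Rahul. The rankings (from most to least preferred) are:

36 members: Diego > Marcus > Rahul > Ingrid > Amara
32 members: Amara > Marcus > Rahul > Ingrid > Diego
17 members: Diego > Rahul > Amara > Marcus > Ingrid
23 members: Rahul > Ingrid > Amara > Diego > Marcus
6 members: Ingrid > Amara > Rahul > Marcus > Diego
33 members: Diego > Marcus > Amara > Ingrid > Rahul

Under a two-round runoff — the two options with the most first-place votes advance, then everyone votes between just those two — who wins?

Round 1 first-place votes: Ingrid 6, Diego 86, Marcus 0, Amara 32, Rahul 23.
Diego and Amara advance.
Runoff: Diego is preferred to Amara by 86 voters; Amara by 61.
Diego wins the runoff.

Diego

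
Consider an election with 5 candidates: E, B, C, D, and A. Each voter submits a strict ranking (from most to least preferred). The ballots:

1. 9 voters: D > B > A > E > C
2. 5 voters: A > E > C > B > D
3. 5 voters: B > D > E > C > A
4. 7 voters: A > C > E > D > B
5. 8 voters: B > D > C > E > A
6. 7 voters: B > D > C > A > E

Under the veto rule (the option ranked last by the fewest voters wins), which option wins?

D

Last-place votes: E 7, B 7, C 9, D 5, A 13.
D is ranked last by the fewest voters, so D wins.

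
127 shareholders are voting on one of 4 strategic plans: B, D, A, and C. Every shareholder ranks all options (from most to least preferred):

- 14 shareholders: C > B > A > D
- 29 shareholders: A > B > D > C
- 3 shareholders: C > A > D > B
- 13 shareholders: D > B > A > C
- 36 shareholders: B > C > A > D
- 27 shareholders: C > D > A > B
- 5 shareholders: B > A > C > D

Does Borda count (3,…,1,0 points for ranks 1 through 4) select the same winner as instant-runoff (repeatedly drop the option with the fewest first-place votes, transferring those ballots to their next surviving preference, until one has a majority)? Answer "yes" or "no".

yes

Borda — scores: B 235, D 125, A 193, C 209. Winner: B.
Instant-runoff — R1 B 41, D 13, A 29, C 44 (D out); R2 B 54, A 29, C 44 (A out); R3 B 83, C 44 (B winner). Winner: B.
The two methods agree.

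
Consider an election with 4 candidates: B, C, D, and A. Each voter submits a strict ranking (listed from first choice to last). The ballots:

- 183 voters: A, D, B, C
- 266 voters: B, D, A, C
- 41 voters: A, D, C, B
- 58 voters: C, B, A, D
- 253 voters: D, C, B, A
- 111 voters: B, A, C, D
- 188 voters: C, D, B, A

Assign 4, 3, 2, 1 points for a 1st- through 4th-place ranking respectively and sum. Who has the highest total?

D

B: 183·2 + 266·4 + 41·1 + 58·3 + 253·2 + 111·4 + 188·2 = 2971
C: 183·1 + 266·1 + 41·2 + 58·4 + 253·3 + 111·2 + 188·4 = 2496
D: 183·3 + 266·3 + 41·3 + 58·1 + 253·4 + 111·1 + 188·3 = 3215
A: 183·4 + 266·2 + 41·4 + 58·2 + 253·1 + 111·3 + 188·1 = 2318
D has the highest Borda score (3215).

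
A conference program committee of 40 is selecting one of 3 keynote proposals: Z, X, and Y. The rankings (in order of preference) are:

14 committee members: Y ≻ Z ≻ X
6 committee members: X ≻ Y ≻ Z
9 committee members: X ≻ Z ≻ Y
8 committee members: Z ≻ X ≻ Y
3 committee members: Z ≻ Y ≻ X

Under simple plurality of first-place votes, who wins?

X

First-place votes: Z 11, X 15, Y 14.
X has the most first-place votes.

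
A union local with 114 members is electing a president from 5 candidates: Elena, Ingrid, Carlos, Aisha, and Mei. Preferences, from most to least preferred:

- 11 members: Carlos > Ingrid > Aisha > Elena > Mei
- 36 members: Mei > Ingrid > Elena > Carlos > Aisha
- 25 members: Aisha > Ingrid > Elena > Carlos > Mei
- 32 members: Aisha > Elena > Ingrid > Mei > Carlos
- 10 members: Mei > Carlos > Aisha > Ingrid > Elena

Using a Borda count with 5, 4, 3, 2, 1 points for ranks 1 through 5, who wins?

Elena: 11·2 + 36·3 + 25·3 + 32·4 + 10·1 = 343
Ingrid: 11·4 + 36·4 + 25·4 + 32·3 + 10·2 = 404
Carlos: 11·5 + 36·2 + 25·2 + 32·1 + 10·4 = 249
Aisha: 11·3 + 36·1 + 25·5 + 32·5 + 10·3 = 384
Mei: 11·1 + 36·5 + 25·1 + 32·2 + 10·5 = 330
Ingrid has the highest Borda score (404).

Ingrid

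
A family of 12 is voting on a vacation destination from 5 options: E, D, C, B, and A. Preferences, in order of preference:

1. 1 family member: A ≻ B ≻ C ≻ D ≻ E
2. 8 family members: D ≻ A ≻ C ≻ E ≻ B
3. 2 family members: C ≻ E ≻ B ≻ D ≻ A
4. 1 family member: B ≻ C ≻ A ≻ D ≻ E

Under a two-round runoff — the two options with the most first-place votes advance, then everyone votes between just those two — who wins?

D

Round 1 first-place votes: E 0, D 8, C 2, B 1, A 1.
D and C advance.
Runoff: D is preferred to C by 8 voters; C by 4.
D wins the runoff.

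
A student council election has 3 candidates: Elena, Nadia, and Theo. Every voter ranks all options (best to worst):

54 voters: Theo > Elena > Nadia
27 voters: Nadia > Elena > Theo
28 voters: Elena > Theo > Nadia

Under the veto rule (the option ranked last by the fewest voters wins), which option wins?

Elena

Last-place votes: Elena 0, Nadia 82, Theo 27.
Elena is ranked last by the fewest voters, so Elena wins.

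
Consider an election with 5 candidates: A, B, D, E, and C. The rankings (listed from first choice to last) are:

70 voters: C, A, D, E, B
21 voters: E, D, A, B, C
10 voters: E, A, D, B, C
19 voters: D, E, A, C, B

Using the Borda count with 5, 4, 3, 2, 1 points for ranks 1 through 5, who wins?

A: 70·4 + 21·3 + 10·4 + 19·3 = 440
B: 70·1 + 21·2 + 10·2 + 19·1 = 151
D: 70·3 + 21·4 + 10·3 + 19·5 = 419
E: 70·2 + 21·5 + 10·5 + 19·4 = 371
C: 70·5 + 21·1 + 10·1 + 19·2 = 419
A has the highest Borda score (440).

A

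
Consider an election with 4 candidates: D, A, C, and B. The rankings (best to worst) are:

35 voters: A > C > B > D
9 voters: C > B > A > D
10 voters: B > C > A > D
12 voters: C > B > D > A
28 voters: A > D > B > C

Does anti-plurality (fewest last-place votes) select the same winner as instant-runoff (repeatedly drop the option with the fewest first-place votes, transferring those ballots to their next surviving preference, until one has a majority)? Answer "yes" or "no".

Anti-plurality — last-place votes: D 54, A 12, C 28, B 0. Winner: B.
Instant-runoff — R1 D 0, A 63, C 21, B 10 (A winner). Winner: A.
The two methods disagree.

no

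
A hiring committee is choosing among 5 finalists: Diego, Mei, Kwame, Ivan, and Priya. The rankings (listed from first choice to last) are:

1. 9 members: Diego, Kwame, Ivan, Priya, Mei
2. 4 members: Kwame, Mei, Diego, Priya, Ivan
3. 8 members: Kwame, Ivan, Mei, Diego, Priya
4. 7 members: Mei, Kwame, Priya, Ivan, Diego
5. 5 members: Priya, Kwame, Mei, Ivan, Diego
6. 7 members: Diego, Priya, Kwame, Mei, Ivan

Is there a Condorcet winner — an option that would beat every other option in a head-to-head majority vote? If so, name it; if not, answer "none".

Kwame vs Diego: 24–16 for Kwame.
Kwame vs Mei: 33–7 for Kwame.
Kwame vs Ivan: 40–0 for Kwame.
Kwame vs Priya: 28–12 for Kwame.
Kwame beats every other option head-to-head.

Kwame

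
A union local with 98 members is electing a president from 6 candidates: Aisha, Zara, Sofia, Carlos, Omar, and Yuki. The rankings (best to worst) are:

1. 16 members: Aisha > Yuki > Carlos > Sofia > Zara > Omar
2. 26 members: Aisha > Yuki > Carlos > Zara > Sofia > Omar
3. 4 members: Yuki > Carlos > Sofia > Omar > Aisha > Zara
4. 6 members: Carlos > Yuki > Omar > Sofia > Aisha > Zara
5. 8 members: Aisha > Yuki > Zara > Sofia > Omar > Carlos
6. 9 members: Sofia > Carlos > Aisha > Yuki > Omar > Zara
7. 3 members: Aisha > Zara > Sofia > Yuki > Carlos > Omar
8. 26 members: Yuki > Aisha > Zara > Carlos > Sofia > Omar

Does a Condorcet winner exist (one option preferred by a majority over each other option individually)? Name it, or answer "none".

Aisha vs Zara: 98–0 for Aisha.
Aisha vs Sofia: 79–19 for Aisha.
Aisha vs Carlos: 79–19 for Aisha.
Aisha vs Omar: 88–10 for Aisha.
Aisha vs Yuki: 62–36 for Aisha.
Aisha beats every other option head-to-head.

Aisha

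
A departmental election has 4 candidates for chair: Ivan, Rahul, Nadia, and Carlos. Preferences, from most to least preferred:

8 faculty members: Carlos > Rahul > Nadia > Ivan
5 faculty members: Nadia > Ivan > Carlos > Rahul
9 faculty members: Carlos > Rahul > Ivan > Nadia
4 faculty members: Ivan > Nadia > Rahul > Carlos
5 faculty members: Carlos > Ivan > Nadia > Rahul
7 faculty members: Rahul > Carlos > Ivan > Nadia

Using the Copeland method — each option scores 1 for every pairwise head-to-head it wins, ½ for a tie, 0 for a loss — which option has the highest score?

Carlos

Ivan: beats Nadia; loses to Rahul and Carlos → score 1.
Rahul: beats Ivan and Nadia; loses to Carlos → score 2.
Nadia: loses to Ivan, Rahul, and Carlos → score 0.
Carlos: beats Ivan, Rahul, and Nadia → score 3.
Carlos has the best pairwise record.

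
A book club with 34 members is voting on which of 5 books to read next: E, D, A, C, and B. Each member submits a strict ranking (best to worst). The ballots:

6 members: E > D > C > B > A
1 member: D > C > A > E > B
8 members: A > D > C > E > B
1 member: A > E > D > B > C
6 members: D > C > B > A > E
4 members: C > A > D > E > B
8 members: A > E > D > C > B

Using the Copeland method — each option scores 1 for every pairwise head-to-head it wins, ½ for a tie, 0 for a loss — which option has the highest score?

E: beats B; loses to D, A, and C → score 1.
D: beats E, C, and B; loses to A → score 3.
A: beats E, D, and B; ties C → score 3.5.
C: beats E and B; ties A; loses to D → score 2.5.
B: loses to E, D, A, and C → score 0.
A has the best pairwise record.

A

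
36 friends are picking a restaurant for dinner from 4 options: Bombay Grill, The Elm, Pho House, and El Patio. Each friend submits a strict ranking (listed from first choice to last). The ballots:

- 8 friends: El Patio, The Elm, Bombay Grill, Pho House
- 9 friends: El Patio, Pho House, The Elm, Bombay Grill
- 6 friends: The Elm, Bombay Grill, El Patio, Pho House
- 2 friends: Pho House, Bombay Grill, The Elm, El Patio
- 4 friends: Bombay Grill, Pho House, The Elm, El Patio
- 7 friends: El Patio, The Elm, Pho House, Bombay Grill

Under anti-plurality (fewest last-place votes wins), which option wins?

The Elm

Last-place votes: Bombay Grill 16, The Elm 0, Pho House 14, El Patio 6.
The Elm is ranked last by the fewest voters, so The Elm wins.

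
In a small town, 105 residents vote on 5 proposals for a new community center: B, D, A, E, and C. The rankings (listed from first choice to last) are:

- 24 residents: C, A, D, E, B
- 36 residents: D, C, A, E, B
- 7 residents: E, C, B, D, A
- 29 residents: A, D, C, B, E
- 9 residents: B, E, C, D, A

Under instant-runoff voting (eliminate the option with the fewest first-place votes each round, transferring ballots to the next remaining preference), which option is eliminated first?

E

Round 1: B 9, D 36, A 29, E 7, C 24. Eliminate E.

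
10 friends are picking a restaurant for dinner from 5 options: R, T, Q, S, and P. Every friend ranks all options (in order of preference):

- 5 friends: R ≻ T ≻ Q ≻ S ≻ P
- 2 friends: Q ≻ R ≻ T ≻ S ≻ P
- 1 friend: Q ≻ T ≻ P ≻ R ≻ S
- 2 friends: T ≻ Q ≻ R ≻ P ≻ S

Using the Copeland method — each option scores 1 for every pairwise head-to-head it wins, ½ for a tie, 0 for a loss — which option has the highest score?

R

R: beats T, S, and P; ties Q → score 3.5.
T: beats Q, S, and P; loses to R → score 3.
Q: beats S and P; ties R; loses to T → score 2.5.
S: beats P; loses to R, T, and Q → score 1.
P: loses to R, T, Q, and S → score 0.
R has the best pairwise record.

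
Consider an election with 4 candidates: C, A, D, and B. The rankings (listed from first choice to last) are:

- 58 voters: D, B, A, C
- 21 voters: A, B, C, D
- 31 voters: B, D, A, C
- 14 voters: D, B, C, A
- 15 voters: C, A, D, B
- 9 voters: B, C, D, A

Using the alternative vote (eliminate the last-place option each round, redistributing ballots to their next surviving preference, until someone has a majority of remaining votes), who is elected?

Round 1: C 15, A 21, D 72, B 40. Eliminate C.
Round 2: A 36, D 72, B 40. Eliminate A.
Round 3: D 87, B 61. D has a majority.

D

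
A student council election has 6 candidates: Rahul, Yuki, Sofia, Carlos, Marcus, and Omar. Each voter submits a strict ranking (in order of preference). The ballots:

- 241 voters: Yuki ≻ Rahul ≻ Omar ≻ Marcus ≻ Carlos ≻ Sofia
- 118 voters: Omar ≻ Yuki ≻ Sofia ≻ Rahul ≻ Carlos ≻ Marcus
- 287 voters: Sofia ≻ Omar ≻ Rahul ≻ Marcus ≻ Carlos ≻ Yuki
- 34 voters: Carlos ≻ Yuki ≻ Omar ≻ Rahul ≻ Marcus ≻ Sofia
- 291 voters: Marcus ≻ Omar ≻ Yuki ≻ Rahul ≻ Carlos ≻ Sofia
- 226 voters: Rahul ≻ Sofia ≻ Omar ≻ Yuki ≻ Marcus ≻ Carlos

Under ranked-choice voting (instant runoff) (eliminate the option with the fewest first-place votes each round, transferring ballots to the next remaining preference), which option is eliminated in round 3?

Rahul

Round 1: Rahul 226, Yuki 241, Sofia 287, Carlos 34, Marcus 291, Omar 118. Eliminate Carlos.
Round 2: Rahul 226, Yuki 275, Sofia 287, Marcus 291, Omar 118. Eliminate Omar.
Round 3: Rahul 226, Yuki 393, Sofia 287, Marcus 291. Eliminate Rahul.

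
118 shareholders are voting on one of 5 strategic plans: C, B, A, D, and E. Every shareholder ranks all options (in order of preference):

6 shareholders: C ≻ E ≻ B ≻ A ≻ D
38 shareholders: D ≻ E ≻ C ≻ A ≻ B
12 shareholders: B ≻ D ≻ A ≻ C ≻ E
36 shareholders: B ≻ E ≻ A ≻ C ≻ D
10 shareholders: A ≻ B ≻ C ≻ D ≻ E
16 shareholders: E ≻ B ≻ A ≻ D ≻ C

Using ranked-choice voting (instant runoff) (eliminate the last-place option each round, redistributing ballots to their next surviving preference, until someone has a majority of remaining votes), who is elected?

B

Round 1: C 6, B 48, A 10, D 38, E 16. Eliminate C.
Round 2: B 48, A 10, D 38, E 22. Eliminate A.
Round 3: B 58, D 38, E 22. Eliminate E.
Round 4: B 80, D 38. B has a majority.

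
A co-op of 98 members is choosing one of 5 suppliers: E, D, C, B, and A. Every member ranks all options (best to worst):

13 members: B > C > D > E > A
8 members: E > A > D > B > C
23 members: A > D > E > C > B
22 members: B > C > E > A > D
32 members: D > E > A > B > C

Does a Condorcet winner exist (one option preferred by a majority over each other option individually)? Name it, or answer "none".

Checking pairwise contests:
D beats E 68–30.
A beats D 53–45.
E beats C 63–35.
E beats B 63–35.
E beats A 75–23.
Every option loses at least one head-to-head, so there is no Condorcet winner.

none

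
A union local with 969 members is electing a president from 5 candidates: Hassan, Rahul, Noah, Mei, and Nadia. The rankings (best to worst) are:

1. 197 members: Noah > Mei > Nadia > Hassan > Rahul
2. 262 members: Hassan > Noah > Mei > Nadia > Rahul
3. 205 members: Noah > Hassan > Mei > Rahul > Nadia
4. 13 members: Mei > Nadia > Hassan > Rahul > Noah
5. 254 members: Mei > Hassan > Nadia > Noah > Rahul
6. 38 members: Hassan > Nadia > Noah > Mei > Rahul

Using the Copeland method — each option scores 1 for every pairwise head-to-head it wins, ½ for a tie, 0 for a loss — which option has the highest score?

Hassan

Hassan: beats Rahul, Noah, Mei, and Nadia → score 4.
Rahul: loses to Hassan, Noah, Mei, and Nadia → score 0.
Noah: beats Rahul, Mei, and Nadia; loses to Hassan → score 3.
Mei: beats Rahul and Nadia; loses to Hassan and Noah → score 2.
Nadia: beats Rahul; loses to Hassan, Noah, and Mei → score 1.
Hassan has the best pairwise record.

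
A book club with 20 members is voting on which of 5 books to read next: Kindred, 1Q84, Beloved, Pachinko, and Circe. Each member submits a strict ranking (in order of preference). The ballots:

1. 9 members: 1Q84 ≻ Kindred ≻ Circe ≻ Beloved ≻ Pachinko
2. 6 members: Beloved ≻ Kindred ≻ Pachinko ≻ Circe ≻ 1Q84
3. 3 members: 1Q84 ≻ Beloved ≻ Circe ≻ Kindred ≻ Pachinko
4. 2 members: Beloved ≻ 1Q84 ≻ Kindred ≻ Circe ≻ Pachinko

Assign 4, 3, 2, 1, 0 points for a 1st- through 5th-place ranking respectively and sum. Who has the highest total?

1Q84

Kindred: 9·3 + 6·3 + 3·1 + 2·2 = 52
1Q84: 9·4 + 6·0 + 3·4 + 2·3 = 54
Beloved: 9·1 + 6·4 + 3·3 + 2·4 = 50
Pachinko: 9·0 + 6·2 + 3·0 + 2·0 = 12
Circe: 9·2 + 6·1 + 3·2 + 2·1 = 32
1Q84 has the highest Borda score (54).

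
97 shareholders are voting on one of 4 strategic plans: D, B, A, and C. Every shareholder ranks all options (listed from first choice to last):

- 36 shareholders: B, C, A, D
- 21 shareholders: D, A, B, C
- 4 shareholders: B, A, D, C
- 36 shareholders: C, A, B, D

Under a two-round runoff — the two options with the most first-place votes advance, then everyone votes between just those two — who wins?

Round 1 first-place votes: D 21, B 40, A 0, C 36.
B and C advance.
Runoff: B is preferred to C by 61 voters; C by 36.
B wins the runoff.

B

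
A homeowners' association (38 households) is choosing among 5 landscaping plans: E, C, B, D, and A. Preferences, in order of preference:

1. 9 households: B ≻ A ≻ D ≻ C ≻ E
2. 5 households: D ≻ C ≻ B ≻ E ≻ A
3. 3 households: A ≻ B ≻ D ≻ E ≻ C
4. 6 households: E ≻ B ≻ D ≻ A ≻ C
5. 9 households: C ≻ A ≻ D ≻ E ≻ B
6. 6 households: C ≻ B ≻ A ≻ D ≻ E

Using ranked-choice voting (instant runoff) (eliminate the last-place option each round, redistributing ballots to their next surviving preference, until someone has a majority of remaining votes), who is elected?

Round 1: E 6, C 15, B 9, D 5, A 3. Eliminate A.
Round 2: E 6, C 15, B 12, D 5. Eliminate D.
Round 3: E 6, C 20, B 12. C has a majority.

C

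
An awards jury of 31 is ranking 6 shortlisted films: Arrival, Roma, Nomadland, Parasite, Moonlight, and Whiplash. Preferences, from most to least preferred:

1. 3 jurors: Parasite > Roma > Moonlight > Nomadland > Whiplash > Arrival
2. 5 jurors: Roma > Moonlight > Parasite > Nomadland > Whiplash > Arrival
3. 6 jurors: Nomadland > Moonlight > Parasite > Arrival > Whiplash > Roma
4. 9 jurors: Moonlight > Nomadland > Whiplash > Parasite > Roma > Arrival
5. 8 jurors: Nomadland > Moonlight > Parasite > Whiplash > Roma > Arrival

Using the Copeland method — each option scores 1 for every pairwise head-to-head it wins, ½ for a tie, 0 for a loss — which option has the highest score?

Moonlight

Arrival: loses to Roma, Nomadland, Parasite, Moonlight, and Whiplash → score 0.
Roma: beats Arrival; loses to Nomadland, Parasite, Moonlight, and Whiplash → score 1.
Nomadland: beats Arrival, Roma, Parasite, and Whiplash; loses to Moonlight → score 4.
Parasite: beats Arrival, Roma, and Whiplash; loses to Nomadland and Moonlight → score 3.
Moonlight: beats Arrival, Roma, Nomadland, Parasite, and Whiplash → score 5.
Whiplash: beats Arrival and Roma; loses to Nomadland, Parasite, and Moonlight → score 2.
Moonlight has the best pairwise record.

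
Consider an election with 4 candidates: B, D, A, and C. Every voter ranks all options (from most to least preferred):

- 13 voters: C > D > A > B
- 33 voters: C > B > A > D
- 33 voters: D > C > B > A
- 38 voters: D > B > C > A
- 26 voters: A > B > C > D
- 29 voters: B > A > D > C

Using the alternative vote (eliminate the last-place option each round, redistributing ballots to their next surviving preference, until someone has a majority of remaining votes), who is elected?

Round 1: B 29, D 71, A 26, C 46. Eliminate A.
Round 2: B 55, D 71, C 46. Eliminate C.
Round 3: B 88, D 84. B has a majority.

B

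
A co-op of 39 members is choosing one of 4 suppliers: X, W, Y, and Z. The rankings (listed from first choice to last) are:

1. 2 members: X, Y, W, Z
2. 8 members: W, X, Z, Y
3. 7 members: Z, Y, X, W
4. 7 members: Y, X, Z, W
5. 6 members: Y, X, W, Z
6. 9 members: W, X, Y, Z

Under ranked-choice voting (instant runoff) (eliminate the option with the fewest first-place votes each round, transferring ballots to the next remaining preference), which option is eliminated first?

X

Round 1: X 2, W 17, Y 13, Z 7. Eliminate X.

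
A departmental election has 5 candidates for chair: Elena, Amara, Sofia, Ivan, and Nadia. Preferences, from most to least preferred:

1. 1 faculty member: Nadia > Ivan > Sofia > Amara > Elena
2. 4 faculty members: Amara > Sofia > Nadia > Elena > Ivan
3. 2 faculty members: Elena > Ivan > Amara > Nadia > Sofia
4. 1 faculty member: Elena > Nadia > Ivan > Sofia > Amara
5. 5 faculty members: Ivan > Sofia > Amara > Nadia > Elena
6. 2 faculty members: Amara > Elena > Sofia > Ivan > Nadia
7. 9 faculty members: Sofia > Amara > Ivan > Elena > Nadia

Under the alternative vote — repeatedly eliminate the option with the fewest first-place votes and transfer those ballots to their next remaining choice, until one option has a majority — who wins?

Round 1: Elena 3, Amara 6, Sofia 9, Ivan 5, Nadia 1. Eliminate Nadia.
Round 2: Elena 3, Amara 6, Sofia 9, Ivan 6. Eliminate Elena.
Round 3: Amara 6, Sofia 9, Ivan 9. Eliminate Amara.
Round 4: Sofia 15, Ivan 9. Sofia has a majority.

Sofia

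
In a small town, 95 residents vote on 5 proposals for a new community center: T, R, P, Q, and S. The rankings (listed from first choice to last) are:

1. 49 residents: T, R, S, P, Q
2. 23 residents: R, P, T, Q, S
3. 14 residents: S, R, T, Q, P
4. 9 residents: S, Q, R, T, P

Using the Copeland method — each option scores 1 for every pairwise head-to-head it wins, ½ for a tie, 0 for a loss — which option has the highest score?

T

T: beats R, P, Q, and S → score 4.
R: beats P, Q, and S; loses to T → score 3.
P: beats Q; loses to T, R, and S → score 1.
Q: loses to T, R, P, and S → score 0.
S: beats P and Q; loses to T and R → score 2.
T has the best pairwise record.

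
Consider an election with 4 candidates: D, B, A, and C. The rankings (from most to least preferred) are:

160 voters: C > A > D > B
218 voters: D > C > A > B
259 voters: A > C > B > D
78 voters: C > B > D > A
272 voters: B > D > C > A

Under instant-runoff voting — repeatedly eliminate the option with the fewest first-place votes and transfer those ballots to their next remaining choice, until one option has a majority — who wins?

C

Round 1: D 218, B 272, A 259, C 238. Eliminate D.
Round 2: B 272, A 259, C 456. Eliminate A.
Round 3: B 272, C 715. C has a majority.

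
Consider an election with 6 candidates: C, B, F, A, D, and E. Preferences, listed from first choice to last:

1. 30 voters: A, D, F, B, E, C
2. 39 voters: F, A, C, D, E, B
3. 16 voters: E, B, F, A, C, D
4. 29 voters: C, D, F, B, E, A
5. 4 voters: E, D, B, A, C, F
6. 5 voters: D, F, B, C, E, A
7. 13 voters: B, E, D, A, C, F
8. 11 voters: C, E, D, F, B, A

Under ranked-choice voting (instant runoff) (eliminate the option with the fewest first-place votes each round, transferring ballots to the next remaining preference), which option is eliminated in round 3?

Round 1: C 40, B 13, F 39, A 30, D 5, E 20. Eliminate D.
Round 2: C 40, B 13, F 44, A 30, E 20. Eliminate B.
Round 3: C 40, F 44, A 30, E 33. Eliminate A.

A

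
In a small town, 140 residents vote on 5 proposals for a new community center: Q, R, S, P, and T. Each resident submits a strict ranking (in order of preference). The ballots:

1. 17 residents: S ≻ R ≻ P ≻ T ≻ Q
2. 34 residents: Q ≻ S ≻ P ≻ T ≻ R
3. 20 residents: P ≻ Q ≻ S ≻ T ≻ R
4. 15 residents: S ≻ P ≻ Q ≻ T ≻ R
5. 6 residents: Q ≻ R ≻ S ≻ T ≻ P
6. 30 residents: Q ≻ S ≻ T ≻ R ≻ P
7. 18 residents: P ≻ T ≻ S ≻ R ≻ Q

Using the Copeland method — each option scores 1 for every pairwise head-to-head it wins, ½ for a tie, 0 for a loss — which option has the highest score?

Q

Q: beats R, S, and T; ties P → score 3.5.
R: loses to Q, S, P, and T → score 0.
S: beats R, P, and T; loses to Q → score 3.
P: beats R and T; ties Q; loses to S → score 2.5.
T: beats R; loses to Q, S, and P → score 1.
Q has the best pairwise record.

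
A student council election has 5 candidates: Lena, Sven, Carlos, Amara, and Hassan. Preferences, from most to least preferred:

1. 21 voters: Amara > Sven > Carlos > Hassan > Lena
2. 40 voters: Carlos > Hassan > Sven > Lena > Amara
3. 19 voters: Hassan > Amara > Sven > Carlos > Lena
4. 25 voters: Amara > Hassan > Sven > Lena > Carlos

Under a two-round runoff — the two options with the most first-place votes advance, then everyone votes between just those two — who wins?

Round 1 first-place votes: Lena 0, Sven 0, Carlos 40, Amara 46, Hassan 19.
Amara and Carlos advance.
Runoff: Amara is preferred to Carlos by 65 voters; Carlos by 40.
Amara wins the runoff.

Amara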